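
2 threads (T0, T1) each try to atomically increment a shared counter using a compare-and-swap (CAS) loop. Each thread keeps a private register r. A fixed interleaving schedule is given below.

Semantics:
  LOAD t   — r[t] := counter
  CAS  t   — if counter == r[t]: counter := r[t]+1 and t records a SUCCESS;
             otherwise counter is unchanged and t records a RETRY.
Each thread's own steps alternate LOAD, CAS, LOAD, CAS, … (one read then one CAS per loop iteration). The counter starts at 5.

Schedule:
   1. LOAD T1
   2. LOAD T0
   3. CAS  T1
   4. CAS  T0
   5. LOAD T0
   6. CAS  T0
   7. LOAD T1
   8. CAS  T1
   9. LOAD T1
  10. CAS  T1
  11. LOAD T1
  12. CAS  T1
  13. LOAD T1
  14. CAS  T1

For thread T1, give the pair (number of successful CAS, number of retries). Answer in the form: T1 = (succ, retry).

T1 = (5, 0)

   1) LOAD T1:  M=5  r_T1=5
   2) LOAD T0:  M=5  r_T0=5
   3) CAS  T1:  M=6  r_T1=5 ✓
   4) CAS  T0:  M=6  r_T0=5 ✗
   5) LOAD T0:  M=6  r_T0=6
   6) CAS  T0:  M=7  r_T0=6 ✓
   7) LOAD T1:  M=7  r_T1=7
   8) CAS  T1:  M=8  r_T1=7 ✓
   9) LOAD T1:  M=8  r_T1=8
  10) CAS  T1:  M=9  r_T1=8 ✓
  11) LOAD T1:  M=9  r_T1=9
  12) CAS  T1:  M=10  r_T1=9 ✓
  13) LOAD T1:  M=10  r_T1=10
  14) CAS  T1:  M=11  r_T1=10 ✓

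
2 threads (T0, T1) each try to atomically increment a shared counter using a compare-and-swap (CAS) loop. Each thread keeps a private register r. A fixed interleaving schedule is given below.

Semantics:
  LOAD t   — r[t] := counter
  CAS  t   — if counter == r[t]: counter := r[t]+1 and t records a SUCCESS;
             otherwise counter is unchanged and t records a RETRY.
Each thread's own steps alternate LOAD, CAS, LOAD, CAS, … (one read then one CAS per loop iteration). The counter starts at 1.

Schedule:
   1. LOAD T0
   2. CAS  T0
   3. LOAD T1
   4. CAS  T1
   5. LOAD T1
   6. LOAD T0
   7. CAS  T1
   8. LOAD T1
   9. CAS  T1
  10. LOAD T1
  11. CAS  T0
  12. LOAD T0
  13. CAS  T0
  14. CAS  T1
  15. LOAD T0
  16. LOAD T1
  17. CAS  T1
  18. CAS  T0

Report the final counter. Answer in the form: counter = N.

   1) LOAD T0:  M=1  r_T0=1
   2) CAS  T0:  M=2  r_T0=1 ✓
   3) LOAD T1:  M=2  r_T1=2
   4) CAS  T1:  M=3  r_T1=2 ✓
   5) LOAD T1:  M=3  r_T1=3
   6) LOAD T0:  M=3  r_T0=3
   7) CAS  T1:  M=4  r_T1=3 ✓
   8) LOAD T1:  M=4  r_T1=4
   9) CAS  T1:  M=5  r_T1=4 ✓
  10) LOAD T1:  M=5  r_T1=5
  11) CAS  T0:  M=5  r_T0=3 ✗
  12) LOAD T0:  M=5  r_T0=5
  13) CAS  T0:  M=6  r_T0=5 ✓
  14) CAS  T1:  M=6  r_T1=5 ✗
  15) LOAD T0:  M=6  r_T0=6
  16) LOAD T1:  M=6  r_T1=6
  17) CAS  T1:  M=7  r_T1=6 ✓
  18) CAS  T0:  M=7  r_T0=6 ✗

counter = 7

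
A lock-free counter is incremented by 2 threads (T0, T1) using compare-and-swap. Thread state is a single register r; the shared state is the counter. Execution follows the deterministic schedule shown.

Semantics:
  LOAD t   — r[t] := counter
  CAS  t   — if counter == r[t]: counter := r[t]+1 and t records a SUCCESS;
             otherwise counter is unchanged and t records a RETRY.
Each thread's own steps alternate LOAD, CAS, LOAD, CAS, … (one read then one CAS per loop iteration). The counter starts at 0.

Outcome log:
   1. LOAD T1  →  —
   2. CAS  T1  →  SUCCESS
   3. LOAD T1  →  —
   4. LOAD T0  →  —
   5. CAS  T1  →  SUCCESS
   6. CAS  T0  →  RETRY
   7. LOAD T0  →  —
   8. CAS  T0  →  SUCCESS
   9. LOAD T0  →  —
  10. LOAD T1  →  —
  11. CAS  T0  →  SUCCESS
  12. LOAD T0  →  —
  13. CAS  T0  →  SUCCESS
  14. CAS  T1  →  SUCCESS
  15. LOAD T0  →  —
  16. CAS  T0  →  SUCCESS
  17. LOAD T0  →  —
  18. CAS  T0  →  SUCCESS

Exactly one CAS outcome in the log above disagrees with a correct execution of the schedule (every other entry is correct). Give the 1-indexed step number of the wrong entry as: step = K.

step = 14

Reference trace:
[1] T1.load  rd  (counter 0, T1.r 0)
[2] T1.cas  hit  (counter 1, T1.r 0)
[3] T1.load  rd  (counter 1, T1.r 1)
[4] T0.load  rd  (counter 1, T0.r 1)
[5] T1.cas  hit  (counter 2, T1.r 1)
[6] T0.cas  miss  (counter 2, T0.r 1)
[7] T0.load  rd  (counter 2, T0.r 2)
[8] T0.cas  hit  (counter 3, T0.r 2)
[9] T0.load  rd  (counter 3, T0.r 3)
[10] T1.load  rd  (counter 3, T1.r 3)
[11] T0.cas  hit  (counter 4, T0.r 3)
[12] T0.load  rd  (counter 4, T0.r 4)
[13] T0.cas  hit  (counter 5, T0.r 4)
[14] T1.cas  miss  (counter 5, T1.r 3)
[15] T0.load  rd  (counter 5, T0.r 5)
[16] T0.cas  hit  (counter 6, T0.r 5)
[17] T0.load  rd  (counter 6, T0.r 6)
[18] T0.cas  hit  (counter 7, T0.r 6)
Log disagrees first at step 14.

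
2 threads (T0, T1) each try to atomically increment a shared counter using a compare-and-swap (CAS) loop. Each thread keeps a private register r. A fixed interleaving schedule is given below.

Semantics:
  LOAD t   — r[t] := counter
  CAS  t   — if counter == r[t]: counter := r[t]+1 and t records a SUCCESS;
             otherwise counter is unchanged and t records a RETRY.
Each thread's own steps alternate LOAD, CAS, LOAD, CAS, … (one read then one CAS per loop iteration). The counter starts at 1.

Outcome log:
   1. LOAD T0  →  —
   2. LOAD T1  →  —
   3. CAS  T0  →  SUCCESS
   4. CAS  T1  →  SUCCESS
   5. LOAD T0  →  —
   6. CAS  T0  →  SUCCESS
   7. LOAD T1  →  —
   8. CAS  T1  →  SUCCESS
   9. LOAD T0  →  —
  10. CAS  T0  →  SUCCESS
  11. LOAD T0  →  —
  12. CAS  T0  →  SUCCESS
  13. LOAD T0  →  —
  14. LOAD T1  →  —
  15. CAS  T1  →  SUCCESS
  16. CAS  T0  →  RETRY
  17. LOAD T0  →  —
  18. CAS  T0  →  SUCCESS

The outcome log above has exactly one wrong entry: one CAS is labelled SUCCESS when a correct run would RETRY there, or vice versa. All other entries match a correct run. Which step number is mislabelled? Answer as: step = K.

step = 4

Reference trace:
step 1: T0 LOAD ⇒ load; ctr=1 reg=1
step 2: T1 LOAD ⇒ load; ctr=1 reg=1
step 3: T0 CAS ⇒ ok; ctr=2 reg=1
step 4: T1 CAS ⇒ retry; ctr=2 reg=1
step 5: T0 LOAD ⇒ load; ctr=2 reg=2
step 6: T0 CAS ⇒ ok; ctr=3 reg=2
step 7: T1 LOAD ⇒ load; ctr=3 reg=3
step 8: T1 CAS ⇒ ok; ctr=4 reg=3
step 9: T0 LOAD ⇒ load; ctr=4 reg=4
step 10: T0 CAS ⇒ ok; ctr=5 reg=4
step 11: T0 LOAD ⇒ load; ctr=5 reg=5
step 12: T0 CAS ⇒ ok; ctr=6 reg=5
step 13: T0 LOAD ⇒ load; ctr=6 reg=6
step 14: T1 LOAD ⇒ load; ctr=6 reg=6
step 15: T1 CAS ⇒ ok; ctr=7 reg=6
step 16: T0 CAS ⇒ retry; ctr=7 reg=6
step 17: T0 LOAD ⇒ load; ctr=7 reg=7
step 18: T0 CAS ⇒ ok; ctr=8 reg=7
Flip is step 4.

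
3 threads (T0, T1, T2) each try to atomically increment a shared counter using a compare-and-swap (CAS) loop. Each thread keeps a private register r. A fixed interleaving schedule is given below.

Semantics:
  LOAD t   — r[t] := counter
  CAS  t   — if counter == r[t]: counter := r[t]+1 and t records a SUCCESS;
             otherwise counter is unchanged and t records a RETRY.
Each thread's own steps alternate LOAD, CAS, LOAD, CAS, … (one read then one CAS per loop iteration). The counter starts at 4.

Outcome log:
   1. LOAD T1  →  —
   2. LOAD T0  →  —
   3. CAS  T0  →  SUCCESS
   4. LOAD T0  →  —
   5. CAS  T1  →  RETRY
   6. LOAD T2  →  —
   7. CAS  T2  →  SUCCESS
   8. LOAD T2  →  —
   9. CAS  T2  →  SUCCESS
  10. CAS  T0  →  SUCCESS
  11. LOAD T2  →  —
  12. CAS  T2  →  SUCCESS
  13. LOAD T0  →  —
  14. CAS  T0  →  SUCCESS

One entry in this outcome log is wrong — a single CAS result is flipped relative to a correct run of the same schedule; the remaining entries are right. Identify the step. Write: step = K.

step = 10

Correct run:
T1 LOAD — after: cnt=4, r=4 — load
T0 LOAD — after: cnt=4, r=4 — load
T0 CAS — after: cnt=5, r=4 — ok
T0 LOAD — after: cnt=5, r=5 — load
T1 CAS — after: cnt=5, r=4 — retry
T2 LOAD — after: cnt=5, r=5 — load
T2 CAS — after: cnt=6, r=5 — ok
T2 LOAD — after: cnt=6, r=6 — load
T2 CAS — after: cnt=7, r=6 — ok
T0 CAS — after: cnt=7, r=5 — retry
T2 LOAD — after: cnt=7, r=7 — load
T2 CAS — after: cnt=8, r=7 — ok
T0 LOAD — after: cnt=8, r=8 — load
T0 CAS — after: cnt=9, r=8 — ok
Flip is step 10.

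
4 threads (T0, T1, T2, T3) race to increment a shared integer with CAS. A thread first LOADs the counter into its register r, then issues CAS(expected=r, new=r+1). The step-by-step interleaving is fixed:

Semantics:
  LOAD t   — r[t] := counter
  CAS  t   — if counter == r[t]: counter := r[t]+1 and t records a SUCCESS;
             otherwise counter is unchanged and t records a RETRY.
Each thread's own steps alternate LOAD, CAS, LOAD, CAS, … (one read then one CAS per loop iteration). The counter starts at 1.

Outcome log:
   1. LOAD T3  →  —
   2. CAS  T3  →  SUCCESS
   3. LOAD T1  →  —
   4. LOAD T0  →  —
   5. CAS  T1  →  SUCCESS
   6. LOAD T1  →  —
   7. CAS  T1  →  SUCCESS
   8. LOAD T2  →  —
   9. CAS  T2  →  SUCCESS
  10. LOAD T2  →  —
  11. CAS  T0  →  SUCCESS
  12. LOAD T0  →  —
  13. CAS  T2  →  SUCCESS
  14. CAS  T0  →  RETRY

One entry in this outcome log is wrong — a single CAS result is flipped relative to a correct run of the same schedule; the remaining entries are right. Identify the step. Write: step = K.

step = 11

Re-executing:
1. LOAD T3 → mem=1 r[T3]=1 [LOAD]
2. CAS T3 → mem=2 r[T3]=1 [OK]
3. LOAD T1 → mem=2 r[T1]=2 [LOAD]
4. LOAD T0 → mem=2 r[T0]=2 [LOAD]
5. CAS T1 → mem=3 r[T1]=2 [OK]
6. LOAD T1 → mem=3 r[T1]=3 [LOAD]
7. CAS T1 → mem=4 r[T1]=3 [OK]
8. LOAD T2 → mem=4 r[T2]=4 [LOAD]
9. CAS T2 → mem=5 r[T2]=4 [OK]
10. LOAD T2 → mem=5 r[T2]=5 [LOAD]
11. CAS T0 → mem=5 r[T0]=2 [RETRY]
12. LOAD T0 → mem=5 r[T0]=5 [LOAD]
13. CAS T2 → mem=6 r[T2]=5 [OK]
14. CAS T0 → mem=6 r[T0]=5 [RETRY]
Flip is step 11.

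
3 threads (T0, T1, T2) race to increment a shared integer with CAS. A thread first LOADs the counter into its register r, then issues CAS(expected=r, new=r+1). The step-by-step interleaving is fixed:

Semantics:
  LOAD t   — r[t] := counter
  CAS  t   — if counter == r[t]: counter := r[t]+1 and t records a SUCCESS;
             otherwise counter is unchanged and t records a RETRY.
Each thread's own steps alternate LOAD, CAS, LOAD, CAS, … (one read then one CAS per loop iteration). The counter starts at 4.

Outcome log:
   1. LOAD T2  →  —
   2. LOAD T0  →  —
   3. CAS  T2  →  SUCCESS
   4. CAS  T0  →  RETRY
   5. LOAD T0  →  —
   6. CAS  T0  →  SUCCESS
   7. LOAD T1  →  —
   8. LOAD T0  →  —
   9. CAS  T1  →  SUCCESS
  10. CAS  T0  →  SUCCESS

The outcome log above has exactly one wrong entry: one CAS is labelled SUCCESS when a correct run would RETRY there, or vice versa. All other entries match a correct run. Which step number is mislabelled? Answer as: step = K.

Re-executing:
step 1: T2 LOAD ⇒ load; ctr=4 reg=4
step 2: T0 LOAD ⇒ load; ctr=4 reg=4
step 3: T2 CAS ⇒ ok; ctr=5 reg=4
step 4: T0 CAS ⇒ retry; ctr=5 reg=4
step 5: T0 LOAD ⇒ load; ctr=5 reg=5
step 6: T0 CAS ⇒ ok; ctr=6 reg=5
step 7: T1 LOAD ⇒ load; ctr=6 reg=6
step 8: T0 LOAD ⇒ load; ctr=6 reg=6
step 9: T1 CAS ⇒ ok; ctr=7 reg=6
step 10: T0 CAS ⇒ retry; ctr=7 reg=6
Flip is step 10.

step = 10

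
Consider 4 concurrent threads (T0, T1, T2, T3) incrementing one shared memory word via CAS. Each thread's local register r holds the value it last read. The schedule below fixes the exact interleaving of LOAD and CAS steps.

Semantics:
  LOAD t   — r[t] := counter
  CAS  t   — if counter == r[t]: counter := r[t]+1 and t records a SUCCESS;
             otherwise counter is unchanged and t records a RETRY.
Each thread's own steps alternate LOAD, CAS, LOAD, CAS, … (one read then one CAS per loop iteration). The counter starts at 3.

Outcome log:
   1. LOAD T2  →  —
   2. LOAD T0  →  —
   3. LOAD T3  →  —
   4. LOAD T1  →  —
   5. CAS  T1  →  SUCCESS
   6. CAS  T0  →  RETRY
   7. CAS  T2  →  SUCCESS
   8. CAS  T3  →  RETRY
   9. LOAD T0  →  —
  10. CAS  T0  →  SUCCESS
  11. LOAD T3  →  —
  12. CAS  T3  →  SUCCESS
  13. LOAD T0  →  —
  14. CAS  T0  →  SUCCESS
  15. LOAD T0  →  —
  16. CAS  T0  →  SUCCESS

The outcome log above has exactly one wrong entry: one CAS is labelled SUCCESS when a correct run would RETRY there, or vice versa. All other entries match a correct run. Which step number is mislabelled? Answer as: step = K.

step = 7

Reference trace:
T2 LOAD — after: cnt=3, r=3 — load
T0 LOAD — after: cnt=3, r=3 — load
T3 LOAD — after: cnt=3, r=3 — load
T1 LOAD — after: cnt=3, r=3 — load
T1 CAS — after: cnt=4, r=3 — ok
T0 CAS — after: cnt=4, r=3 — retry
T2 CAS — after: cnt=4, r=3 — retry
T3 CAS — after: cnt=4, r=3 — retry
T0 LOAD — after: cnt=4, r=4 — load
T0 CAS — after: cnt=5, r=4 — ok
T3 LOAD — after: cnt=5, r=5 — load
T3 CAS — after: cnt=6, r=5 — ok
T0 LOAD — after: cnt=6, r=6 — load
T0 CAS — after: cnt=7, r=6 — ok
T0 LOAD — after: cnt=7, r=7 — load
T0 CAS — after: cnt=8, r=7 — ok
Flip is step 7.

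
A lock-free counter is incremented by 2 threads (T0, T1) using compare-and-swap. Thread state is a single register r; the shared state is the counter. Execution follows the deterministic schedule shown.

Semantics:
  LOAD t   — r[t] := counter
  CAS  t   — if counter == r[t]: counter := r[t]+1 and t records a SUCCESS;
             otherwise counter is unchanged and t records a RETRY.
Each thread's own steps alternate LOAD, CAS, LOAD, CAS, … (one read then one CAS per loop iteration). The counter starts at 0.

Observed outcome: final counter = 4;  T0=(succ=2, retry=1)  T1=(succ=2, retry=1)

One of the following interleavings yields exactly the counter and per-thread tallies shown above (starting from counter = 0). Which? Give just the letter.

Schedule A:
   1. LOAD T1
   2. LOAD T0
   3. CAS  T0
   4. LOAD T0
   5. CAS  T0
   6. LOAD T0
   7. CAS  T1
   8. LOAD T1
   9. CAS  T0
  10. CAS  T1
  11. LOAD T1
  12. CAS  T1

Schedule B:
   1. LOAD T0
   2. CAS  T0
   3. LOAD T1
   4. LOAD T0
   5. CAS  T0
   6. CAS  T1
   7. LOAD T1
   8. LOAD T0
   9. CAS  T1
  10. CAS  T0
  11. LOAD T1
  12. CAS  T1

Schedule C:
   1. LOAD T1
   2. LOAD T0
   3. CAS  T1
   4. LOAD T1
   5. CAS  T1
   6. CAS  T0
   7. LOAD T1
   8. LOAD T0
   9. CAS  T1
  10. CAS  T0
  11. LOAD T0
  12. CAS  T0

Run B:
   1) LOAD T0:  M=0  r_T0=0
   2) CAS  T0:  M=1  r_T0=0 ✓
   3) LOAD T1:  M=1  r_T1=1
   4) LOAD T0:  M=1  r_T0=1
   5) CAS  T0:  M=2  r_T0=1 ✓
   6) CAS  T1:  M=2  r_T1=1 ✗
   7) LOAD T1:  M=2  r_T1=2
   8) LOAD T0:  M=2  r_T0=2
   9) CAS  T1:  M=3  r_T1=2 ✓
  10) CAS  T0:  M=3  r_T0=2 ✗
  11) LOAD T1:  M=3  r_T1=3
  12) CAS  T1:  M=4  r_T1=3 ✓

B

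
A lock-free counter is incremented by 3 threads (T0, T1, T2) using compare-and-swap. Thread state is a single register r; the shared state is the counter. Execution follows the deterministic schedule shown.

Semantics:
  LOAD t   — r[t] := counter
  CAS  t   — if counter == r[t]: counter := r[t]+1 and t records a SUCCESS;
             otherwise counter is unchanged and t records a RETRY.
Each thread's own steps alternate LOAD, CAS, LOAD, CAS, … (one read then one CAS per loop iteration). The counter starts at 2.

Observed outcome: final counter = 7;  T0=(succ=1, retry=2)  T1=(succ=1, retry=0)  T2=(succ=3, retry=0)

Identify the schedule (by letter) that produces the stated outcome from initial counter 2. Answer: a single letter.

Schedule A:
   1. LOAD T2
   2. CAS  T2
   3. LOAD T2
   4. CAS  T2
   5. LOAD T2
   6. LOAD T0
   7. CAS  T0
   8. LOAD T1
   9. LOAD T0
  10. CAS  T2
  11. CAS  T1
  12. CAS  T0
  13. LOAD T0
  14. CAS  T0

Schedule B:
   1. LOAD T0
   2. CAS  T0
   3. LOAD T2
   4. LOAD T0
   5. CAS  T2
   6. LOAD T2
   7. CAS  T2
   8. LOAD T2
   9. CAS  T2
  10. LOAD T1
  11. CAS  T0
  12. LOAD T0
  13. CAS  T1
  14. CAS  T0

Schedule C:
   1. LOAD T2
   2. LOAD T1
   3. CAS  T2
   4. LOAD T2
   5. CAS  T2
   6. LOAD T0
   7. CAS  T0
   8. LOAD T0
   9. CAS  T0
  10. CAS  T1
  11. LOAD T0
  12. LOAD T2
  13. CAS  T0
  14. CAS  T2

Tracing schedule B:
   1) LOAD T0:  M=2  r_T0=2
   2) CAS  T0:  M=3  r_T0=2 ✓
   3) LOAD T2:  M=3  r_T2=3
   4) LOAD T0:  M=3  r_T0=3
   5) CAS  T2:  M=4  r_T2=3 ✓
   6) LOAD T2:  M=4  r_T2=4
   7) CAS  T2:  M=5  r_T2=4 ✓
   8) LOAD T2:  M=5  r_T2=5
   9) CAS  T2:  M=6  r_T2=5 ✓
  10) LOAD T1:  M=6  r_T1=6
  11) CAS  T0:  M=6  r_T0=3 ✗
  12) LOAD T0:  M=6  r_T0=6
  13) CAS  T1:  M=7  r_T1=6 ✓
  14) CAS  T0:  M=7  r_T0=6 ✗

B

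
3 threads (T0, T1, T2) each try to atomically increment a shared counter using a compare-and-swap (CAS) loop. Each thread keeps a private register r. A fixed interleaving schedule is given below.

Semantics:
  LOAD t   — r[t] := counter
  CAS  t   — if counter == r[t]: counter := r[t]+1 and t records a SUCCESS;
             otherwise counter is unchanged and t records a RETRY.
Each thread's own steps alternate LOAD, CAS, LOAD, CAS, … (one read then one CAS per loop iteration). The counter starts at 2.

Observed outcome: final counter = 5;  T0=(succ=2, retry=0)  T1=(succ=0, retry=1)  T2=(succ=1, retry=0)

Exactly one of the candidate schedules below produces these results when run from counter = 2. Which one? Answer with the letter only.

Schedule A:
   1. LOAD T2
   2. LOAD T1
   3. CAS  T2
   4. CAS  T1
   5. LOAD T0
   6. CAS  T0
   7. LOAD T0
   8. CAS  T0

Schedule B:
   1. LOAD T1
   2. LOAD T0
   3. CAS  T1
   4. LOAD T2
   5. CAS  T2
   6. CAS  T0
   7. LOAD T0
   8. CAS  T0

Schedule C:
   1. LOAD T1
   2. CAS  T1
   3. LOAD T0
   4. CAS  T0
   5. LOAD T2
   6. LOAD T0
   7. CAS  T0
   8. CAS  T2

A

Tracing schedule A:
T2 LOAD — after: cnt=2, r=2 — load
T1 LOAD — after: cnt=2, r=2 — load
T2 CAS — after: cnt=3, r=2 — ok
T1 CAS — after: cnt=3, r=2 — retry
T0 LOAD — after: cnt=3, r=3 — load
T0 CAS — after: cnt=4, r=3 — ok
T0 LOAD — after: cnt=4, r=4 — load
T0 CAS — after: cnt=5, r=4 — ok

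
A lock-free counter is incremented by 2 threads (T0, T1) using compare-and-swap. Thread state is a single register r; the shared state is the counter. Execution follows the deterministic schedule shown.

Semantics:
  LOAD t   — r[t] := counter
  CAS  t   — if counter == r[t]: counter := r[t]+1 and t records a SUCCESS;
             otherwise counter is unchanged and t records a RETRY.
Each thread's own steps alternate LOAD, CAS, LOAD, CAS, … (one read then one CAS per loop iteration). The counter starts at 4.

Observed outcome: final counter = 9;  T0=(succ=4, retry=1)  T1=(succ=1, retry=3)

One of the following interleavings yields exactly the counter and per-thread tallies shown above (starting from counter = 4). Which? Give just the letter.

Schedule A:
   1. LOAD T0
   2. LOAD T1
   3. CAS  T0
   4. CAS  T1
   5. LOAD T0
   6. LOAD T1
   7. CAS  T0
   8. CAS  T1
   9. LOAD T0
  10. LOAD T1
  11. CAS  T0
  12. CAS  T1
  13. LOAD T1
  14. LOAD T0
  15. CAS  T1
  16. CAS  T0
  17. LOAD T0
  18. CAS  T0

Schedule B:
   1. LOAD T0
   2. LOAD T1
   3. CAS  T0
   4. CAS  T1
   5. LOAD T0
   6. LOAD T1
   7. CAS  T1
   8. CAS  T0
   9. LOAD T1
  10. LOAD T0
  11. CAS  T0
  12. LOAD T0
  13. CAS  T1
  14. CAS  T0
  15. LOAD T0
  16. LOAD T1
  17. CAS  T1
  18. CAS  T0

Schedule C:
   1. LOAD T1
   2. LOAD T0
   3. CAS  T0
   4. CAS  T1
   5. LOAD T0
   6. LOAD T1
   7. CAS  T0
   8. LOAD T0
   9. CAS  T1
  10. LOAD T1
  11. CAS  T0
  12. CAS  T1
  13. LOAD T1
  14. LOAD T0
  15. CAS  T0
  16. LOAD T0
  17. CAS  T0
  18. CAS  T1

A

Simulating candidate A:
   1) LOAD T0:  M=4  r_T0=4
   2) LOAD T1:  M=4  r_T1=4
   3) CAS  T0:  M=5  r_T0=4 ✓
   4) CAS  T1:  M=5  r_T1=4 ✗
   5) LOAD T0:  M=5  r_T0=5
   6) LOAD T1:  M=5  r_T1=5
   7) CAS  T0:  M=6  r_T0=5 ✓
   8) CAS  T1:  M=6  r_T1=5 ✗
   9) LOAD T0:  M=6  r_T0=6
  10) LOAD T1:  M=6  r_T1=6
  11) CAS  T0:  M=7  r_T0=6 ✓
  12) CAS  T1:  M=7  r_T1=6 ✗
  13) LOAD T1:  M=7  r_T1=7
  14) LOAD T0:  M=7  r_T0=7
  15) CAS  T1:  M=8  r_T1=7 ✓
  16) CAS  T0:  M=8  r_T0=7 ✗
  17) LOAD T0:  M=8  r_T0=8
  18) CAS  T0:  M=9  r_T0=8 ✓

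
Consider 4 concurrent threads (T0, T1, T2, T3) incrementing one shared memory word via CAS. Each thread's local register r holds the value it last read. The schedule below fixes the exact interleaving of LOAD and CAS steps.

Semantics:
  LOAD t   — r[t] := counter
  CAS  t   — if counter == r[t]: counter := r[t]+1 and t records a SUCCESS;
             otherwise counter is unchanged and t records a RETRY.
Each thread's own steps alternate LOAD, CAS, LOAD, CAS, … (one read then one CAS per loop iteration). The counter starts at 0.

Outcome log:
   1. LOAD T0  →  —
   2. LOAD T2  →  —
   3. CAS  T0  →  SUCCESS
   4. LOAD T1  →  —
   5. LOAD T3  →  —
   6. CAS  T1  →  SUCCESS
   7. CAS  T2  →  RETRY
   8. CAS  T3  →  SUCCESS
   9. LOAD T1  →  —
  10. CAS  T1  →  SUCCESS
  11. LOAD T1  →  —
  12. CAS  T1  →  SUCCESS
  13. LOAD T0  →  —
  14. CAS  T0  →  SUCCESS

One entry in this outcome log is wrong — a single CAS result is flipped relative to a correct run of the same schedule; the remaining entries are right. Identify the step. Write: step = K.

step = 8

Correct run:
step 1: T0 LOAD ⇒ load; ctr=0 reg=0
step 2: T2 LOAD ⇒ load; ctr=0 reg=0
step 3: T0 CAS ⇒ ok; ctr=1 reg=0
step 4: T1 LOAD ⇒ load; ctr=1 reg=1
step 5: T3 LOAD ⇒ load; ctr=1 reg=1
step 6: T1 CAS ⇒ ok; ctr=2 reg=1
step 7: T2 CAS ⇒ retry; ctr=2 reg=0
step 8: T3 CAS ⇒ retry; ctr=2 reg=1
step 9: T1 LOAD ⇒ load; ctr=2 reg=2
step 10: T1 CAS ⇒ ok; ctr=3 reg=2
step 11: T1 LOAD ⇒ load; ctr=3 reg=3
step 12: T1 CAS ⇒ ok; ctr=4 reg=3
step 13: T0 LOAD ⇒ load; ctr=4 reg=4
step 14: T0 CAS ⇒ ok; ctr=5 reg=4
Mismatch at 8.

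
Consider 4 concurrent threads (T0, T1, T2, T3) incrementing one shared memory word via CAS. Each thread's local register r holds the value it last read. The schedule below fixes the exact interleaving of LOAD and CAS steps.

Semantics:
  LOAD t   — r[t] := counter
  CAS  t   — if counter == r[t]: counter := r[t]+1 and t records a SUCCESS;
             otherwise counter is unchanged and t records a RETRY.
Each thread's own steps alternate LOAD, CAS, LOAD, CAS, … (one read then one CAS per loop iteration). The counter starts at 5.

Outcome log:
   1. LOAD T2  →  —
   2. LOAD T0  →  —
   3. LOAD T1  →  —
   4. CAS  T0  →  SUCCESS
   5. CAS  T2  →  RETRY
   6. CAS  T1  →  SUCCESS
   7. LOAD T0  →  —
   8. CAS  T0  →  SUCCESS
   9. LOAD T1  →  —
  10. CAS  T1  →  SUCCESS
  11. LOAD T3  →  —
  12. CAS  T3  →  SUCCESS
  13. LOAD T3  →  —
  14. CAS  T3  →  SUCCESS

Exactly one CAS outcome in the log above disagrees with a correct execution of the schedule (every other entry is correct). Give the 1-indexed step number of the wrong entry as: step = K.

Re-executing:
1. LOAD T2 → mem=5 r[T2]=5 [LOAD]
2. LOAD T0 → mem=5 r[T0]=5 [LOAD]
3. LOAD T1 → mem=5 r[T1]=5 [LOAD]
4. CAS T0 → mem=6 r[T0]=5 [OK]
5. CAS T2 → mem=6 r[T2]=5 [RETRY]
6. CAS T1 → mem=6 r[T1]=5 [RETRY]
7. LOAD T0 → mem=6 r[T0]=6 [LOAD]
8. CAS T0 → mem=7 r[T0]=6 [OK]
9. LOAD T1 → mem=7 r[T1]=7 [LOAD]
10. CAS T1 → mem=8 r[T1]=7 [OK]
11. LOAD T3 → mem=8 r[T3]=8 [LOAD]
12. CAS T3 → mem=9 r[T3]=8 [OK]
13. LOAD T3 → mem=9 r[T3]=9 [LOAD]
14. CAS T3 → mem=10 r[T3]=9 [OK]
Flip is step 6.

step = 6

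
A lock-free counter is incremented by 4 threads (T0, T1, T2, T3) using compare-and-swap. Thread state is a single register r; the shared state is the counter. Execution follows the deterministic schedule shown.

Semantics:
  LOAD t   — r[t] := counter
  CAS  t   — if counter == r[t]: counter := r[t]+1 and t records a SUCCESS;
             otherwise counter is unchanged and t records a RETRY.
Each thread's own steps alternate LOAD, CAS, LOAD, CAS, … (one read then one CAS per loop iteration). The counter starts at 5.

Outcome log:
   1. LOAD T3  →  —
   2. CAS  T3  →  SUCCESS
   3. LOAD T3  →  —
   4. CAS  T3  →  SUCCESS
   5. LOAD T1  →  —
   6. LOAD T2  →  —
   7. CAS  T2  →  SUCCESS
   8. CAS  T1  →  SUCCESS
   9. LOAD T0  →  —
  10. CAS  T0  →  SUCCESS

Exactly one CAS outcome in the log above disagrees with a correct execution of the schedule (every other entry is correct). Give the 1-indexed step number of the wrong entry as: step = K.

step = 8

Reference trace:
1. LOAD T3 → mem=5 r[T3]=5 [LOAD]
2. CAS T3 → mem=6 r[T3]=5 [OK]
3. LOAD T3 → mem=6 r[T3]=6 [LOAD]
4. CAS T3 → mem=7 r[T3]=6 [OK]
5. LOAD T1 → mem=7 r[T1]=7 [LOAD]
6. LOAD T2 → mem=7 r[T2]=7 [LOAD]
7. CAS T2 → mem=8 r[T2]=7 [OK]
8. CAS T1 → mem=8 r[T1]=7 [RETRY]
9. LOAD T0 → mem=8 r[T0]=8 [LOAD]
10. CAS T0 → mem=9 r[T0]=8 [OK]
Flip is step 8.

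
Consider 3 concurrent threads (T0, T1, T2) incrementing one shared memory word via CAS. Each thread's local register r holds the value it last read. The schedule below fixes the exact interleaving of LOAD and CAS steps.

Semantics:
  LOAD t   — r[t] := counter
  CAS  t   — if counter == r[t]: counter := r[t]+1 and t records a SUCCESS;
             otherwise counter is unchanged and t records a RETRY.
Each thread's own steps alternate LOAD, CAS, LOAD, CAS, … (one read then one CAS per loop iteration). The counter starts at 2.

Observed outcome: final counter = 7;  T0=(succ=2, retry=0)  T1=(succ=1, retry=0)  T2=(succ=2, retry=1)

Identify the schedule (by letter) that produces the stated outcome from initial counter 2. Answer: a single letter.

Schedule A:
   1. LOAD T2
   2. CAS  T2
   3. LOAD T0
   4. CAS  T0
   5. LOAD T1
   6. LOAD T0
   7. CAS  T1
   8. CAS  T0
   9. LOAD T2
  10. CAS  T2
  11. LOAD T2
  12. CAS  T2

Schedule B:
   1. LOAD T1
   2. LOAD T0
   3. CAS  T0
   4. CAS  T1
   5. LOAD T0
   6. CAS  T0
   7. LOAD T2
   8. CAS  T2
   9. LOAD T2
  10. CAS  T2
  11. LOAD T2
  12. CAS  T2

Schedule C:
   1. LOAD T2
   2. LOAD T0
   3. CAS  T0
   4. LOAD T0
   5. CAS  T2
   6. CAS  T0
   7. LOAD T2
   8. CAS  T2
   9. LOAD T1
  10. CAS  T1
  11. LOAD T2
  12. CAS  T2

Tracing schedule C:
   1) LOAD T2:  M=2  r_T2=2
   2) LOAD T0:  M=2  r_T0=2
   3) CAS  T0:  M=3  r_T0=2 ✓
   4) LOAD T0:  M=3  r_T0=3
   5) CAS  T2:  M=3  r_T2=2 ✗
   6) CAS  T0:  M=4  r_T0=3 ✓
   7) LOAD T2:  M=4  r_T2=4
   8) CAS  T2:  M=5  r_T2=4 ✓
   9) LOAD T1:  M=5  r_T1=5
  10) CAS  T1:  M=6  r_T1=5 ✓
  11) LOAD T2:  M=6  r_T2=6
  12) CAS  T2:  M=7  r_T2=6 ✓

C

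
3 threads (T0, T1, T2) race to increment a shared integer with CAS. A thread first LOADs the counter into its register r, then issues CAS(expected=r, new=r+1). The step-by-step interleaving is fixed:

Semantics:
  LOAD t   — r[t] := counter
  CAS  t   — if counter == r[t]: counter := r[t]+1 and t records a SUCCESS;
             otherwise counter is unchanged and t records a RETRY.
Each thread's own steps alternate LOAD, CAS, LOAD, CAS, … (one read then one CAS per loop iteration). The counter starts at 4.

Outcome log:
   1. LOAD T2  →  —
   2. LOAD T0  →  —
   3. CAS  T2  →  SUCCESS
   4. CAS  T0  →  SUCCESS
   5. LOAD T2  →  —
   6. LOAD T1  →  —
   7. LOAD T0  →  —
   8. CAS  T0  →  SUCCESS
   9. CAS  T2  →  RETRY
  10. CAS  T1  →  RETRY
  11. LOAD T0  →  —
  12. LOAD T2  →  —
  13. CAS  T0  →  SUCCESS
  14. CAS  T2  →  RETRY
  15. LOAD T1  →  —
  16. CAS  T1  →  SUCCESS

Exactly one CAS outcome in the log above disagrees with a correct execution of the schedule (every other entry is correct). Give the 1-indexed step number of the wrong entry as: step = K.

Reference trace:
T2 LOAD — after: cnt=4, r=4 — load
T0 LOAD — after: cnt=4, r=4 — load
T2 CAS — after: cnt=5, r=4 — ok
T0 CAS — after: cnt=5, r=4 — retry
T2 LOAD — after: cnt=5, r=5 — load
T1 LOAD — after: cnt=5, r=5 — load
T0 LOAD — after: cnt=5, r=5 — load
T0 CAS — after: cnt=6, r=5 — ok
T2 CAS — after: cnt=6, r=5 — retry
T1 CAS — after: cnt=6, r=5 — retry
T0 LOAD — after: cnt=6, r=6 — load
T2 LOAD — after: cnt=6, r=6 — load
T0 CAS — after: cnt=7, r=6 — ok
T2 CAS — after: cnt=7, r=6 — retry
T1 LOAD — after: cnt=7, r=7 — load
T1 CAS — after: cnt=8, r=7 — ok
Log disagrees first at step 4.

step = 4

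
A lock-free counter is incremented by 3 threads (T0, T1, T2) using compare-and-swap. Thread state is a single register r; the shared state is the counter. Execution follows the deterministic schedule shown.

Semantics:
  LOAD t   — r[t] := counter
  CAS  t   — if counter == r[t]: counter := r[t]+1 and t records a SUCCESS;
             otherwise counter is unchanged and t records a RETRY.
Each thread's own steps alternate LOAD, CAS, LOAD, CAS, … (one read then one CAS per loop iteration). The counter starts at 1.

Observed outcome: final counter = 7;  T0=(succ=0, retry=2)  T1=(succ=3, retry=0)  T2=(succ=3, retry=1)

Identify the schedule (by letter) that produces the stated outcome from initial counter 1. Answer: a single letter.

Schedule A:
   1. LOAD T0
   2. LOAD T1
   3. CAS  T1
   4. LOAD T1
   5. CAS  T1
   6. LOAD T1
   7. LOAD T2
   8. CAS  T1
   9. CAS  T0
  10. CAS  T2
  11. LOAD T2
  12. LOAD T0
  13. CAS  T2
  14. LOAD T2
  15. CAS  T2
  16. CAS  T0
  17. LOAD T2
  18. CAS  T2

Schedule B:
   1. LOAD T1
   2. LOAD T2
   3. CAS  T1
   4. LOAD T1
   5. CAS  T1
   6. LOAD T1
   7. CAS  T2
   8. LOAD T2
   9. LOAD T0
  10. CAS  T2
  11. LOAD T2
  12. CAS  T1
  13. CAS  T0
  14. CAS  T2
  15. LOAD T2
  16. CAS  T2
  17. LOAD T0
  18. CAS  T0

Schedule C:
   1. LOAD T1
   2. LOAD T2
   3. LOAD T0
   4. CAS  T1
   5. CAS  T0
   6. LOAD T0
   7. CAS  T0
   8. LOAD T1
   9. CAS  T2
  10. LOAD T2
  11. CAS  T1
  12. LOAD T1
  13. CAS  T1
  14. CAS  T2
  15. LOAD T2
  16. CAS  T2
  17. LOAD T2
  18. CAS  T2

Run A:
[1] T0.load  rd  (counter 1, T0.r 1)
[2] T1.load  rd  (counter 1, T1.r 1)
[3] T1.cas  hit  (counter 2, T1.r 1)
[4] T1.load  rd  (counter 2, T1.r 2)
[5] T1.cas  hit  (counter 3, T1.r 2)
[6] T1.load  rd  (counter 3, T1.r 3)
[7] T2.load  rd  (counter 3, T2.r 3)
[8] T1.cas  hit  (counter 4, T1.r 3)
[9] T0.cas  miss  (counter 4, T0.r 1)
[10] T2.cas  miss  (counter 4, T2.r 3)
[11] T2.load  rd  (counter 4, T2.r 4)
[12] T0.load  rd  (counter 4, T0.r 4)
[13] T2.cas  hit  (counter 5, T2.r 4)
[14] T2.load  rd  (counter 5, T2.r 5)
[15] T2.cas  hit  (counter 6, T2.r 5)
[16] T0.cas  miss  (counter 6, T0.r 4)
[17] T2.load  rd  (counter 6, T2.r 6)
[18] T2.cas  hit  (counter 7, T2.r 6)

A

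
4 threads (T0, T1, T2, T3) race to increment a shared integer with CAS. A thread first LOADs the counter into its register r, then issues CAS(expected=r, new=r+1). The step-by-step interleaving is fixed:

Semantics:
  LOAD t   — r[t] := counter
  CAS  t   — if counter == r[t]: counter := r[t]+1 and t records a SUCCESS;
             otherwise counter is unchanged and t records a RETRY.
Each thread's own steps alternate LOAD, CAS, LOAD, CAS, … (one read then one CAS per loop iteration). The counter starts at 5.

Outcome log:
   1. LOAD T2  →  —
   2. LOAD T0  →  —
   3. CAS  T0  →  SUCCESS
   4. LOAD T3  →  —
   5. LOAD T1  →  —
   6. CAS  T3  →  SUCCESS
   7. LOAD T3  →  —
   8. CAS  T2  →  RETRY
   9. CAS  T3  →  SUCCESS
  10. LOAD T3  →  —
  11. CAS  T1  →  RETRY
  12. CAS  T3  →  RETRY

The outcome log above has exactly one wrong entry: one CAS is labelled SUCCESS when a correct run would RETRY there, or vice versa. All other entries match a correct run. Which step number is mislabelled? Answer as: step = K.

Re-executing:
[1] T2.load  rd  (counter 5, T2.r 5)
[2] T0.load  rd  (counter 5, T0.r 5)
[3] T0.cas  hit  (counter 6, T0.r 5)
[4] T3.load  rd  (counter 6, T3.r 6)
[5] T1.load  rd  (counter 6, T1.r 6)
[6] T3.cas  hit  (counter 7, T3.r 6)
[7] T3.load  rd  (counter 7, T3.r 7)
[8] T2.cas  miss  (counter 7, T2.r 5)
[9] T3.cas  hit  (counter 8, T3.r 7)
[10] T3.load  rd  (counter 8, T3.r 8)
[11] T1.cas  miss  (counter 8, T1.r 6)
[12] T3.cas  hit  (counter 9, T3.r 8)
Mismatch at 12.

step = 12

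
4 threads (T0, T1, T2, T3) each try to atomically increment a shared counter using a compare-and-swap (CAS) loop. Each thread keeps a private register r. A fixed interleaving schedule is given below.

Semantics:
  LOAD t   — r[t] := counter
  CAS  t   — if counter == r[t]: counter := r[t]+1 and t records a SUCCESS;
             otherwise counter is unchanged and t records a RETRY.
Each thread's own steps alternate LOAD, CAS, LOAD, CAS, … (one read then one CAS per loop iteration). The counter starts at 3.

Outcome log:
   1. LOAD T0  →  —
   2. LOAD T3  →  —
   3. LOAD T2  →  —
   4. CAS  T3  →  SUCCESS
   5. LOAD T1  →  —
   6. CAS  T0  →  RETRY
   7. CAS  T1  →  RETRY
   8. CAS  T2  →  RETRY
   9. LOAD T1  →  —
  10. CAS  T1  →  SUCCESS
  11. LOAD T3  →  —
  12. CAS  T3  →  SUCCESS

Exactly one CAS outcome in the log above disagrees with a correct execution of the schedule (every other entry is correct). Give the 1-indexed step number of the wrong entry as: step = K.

Re-executing:
T0 LOAD — after: cnt=3, r=3 — load
T3 LOAD — after: cnt=3, r=3 — load
T2 LOAD — after: cnt=3, r=3 — load
T3 CAS — after: cnt=4, r=3 — ok
T1 LOAD — after: cnt=4, r=4 — load
T0 CAS — after: cnt=4, r=3 — retry
T1 CAS — after: cnt=5, r=4 — ok
T2 CAS — after: cnt=5, r=3 — retry
T1 LOAD — after: cnt=5, r=5 — load
T1 CAS — after: cnt=6, r=5 — ok
T3 LOAD — after: cnt=6, r=6 — load
T3 CAS — after: cnt=7, r=6 — ok
Log disagrees first at step 7.

step = 7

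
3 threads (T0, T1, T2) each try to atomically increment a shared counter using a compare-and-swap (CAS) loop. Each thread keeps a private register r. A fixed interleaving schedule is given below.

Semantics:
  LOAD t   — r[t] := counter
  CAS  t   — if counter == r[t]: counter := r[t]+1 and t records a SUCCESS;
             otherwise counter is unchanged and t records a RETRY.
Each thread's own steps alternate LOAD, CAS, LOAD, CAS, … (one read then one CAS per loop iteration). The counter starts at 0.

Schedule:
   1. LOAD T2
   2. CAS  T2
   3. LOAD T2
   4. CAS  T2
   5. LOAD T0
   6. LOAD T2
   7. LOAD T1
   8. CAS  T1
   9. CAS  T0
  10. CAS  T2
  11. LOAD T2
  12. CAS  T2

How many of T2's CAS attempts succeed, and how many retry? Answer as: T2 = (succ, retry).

T2 = (3, 1)

1. LOAD T2 → mem=0 r[T2]=0 [LOAD]
2. CAS T2 → mem=1 r[T2]=0 [OK]
3. LOAD T2 → mem=1 r[T2]=1 [LOAD]
4. CAS T2 → mem=2 r[T2]=1 [OK]
5. LOAD T0 → mem=2 r[T0]=2 [LOAD]
6. LOAD T2 → mem=2 r[T2]=2 [LOAD]
7. LOAD T1 → mem=2 r[T1]=2 [LOAD]
8. CAS T1 → mem=3 r[T1]=2 [OK]
9. CAS T0 → mem=3 r[T0]=2 [RETRY]
10. CAS T2 → mem=3 r[T2]=2 [RETRY]
11. LOAD T2 → mem=3 r[T2]=3 [LOAD]
12. CAS T2 → mem=4 r[T2]=3 [OK]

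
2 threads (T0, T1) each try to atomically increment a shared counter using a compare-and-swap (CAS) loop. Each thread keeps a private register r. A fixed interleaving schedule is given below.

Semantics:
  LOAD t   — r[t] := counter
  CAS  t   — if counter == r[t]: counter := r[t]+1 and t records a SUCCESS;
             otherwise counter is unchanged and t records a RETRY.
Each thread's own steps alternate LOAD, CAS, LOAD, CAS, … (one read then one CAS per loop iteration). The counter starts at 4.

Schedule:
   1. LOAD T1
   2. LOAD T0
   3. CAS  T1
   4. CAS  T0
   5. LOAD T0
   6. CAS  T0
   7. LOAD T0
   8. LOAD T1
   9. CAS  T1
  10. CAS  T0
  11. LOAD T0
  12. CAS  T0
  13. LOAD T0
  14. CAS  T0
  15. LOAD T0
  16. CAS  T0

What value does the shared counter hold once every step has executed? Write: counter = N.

counter = 10

#1 T1 reads 4
#2 T0 reads 4
#3 T1 CAS(4→5) writes; counter now 5
#4 T0 CAS(4→5) fails; counter now 5
#5 T0 reads 5
#6 T0 CAS(5→6) writes; counter now 6
#7 T0 reads 6
#8 T1 reads 6
#9 T1 CAS(6→7) writes; counter now 7
#10 T0 CAS(6→7) fails; counter now 7
#11 T0 reads 7
#12 T0 CAS(7→8) writes; counter now 8
#13 T0 reads 8
#14 T0 CAS(8→9) writes; counter now 9
#15 T0 reads 9
#16 T0 CAS(9→10) writes; counter now 10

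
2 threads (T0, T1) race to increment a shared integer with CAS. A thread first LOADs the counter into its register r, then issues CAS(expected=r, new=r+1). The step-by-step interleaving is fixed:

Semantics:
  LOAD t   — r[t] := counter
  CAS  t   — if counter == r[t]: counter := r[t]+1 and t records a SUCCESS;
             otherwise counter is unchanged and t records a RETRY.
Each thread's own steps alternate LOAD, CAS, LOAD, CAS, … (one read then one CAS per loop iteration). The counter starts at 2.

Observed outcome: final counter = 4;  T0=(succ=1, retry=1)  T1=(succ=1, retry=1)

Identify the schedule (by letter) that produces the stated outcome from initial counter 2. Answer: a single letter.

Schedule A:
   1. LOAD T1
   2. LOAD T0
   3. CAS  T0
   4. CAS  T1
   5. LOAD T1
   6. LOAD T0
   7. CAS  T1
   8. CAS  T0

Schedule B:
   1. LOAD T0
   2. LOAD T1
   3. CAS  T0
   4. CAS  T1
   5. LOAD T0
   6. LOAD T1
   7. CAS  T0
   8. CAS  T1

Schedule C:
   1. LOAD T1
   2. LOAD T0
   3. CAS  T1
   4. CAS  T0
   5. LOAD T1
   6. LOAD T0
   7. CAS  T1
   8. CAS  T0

A

Tracing schedule A:
T1 LOAD — after: cnt=2, r=2 — load
T0 LOAD — after: cnt=2, r=2 — load
T0 CAS — after: cnt=3, r=2 — ok
T1 CAS — after: cnt=3, r=2 — retry
T1 LOAD — after: cnt=3, r=3 — load
T0 LOAD — after: cnt=3, r=3 — load
T1 CAS — after: cnt=4, r=3 — ok
T0 CAS — after: cnt=4, r=3 — retry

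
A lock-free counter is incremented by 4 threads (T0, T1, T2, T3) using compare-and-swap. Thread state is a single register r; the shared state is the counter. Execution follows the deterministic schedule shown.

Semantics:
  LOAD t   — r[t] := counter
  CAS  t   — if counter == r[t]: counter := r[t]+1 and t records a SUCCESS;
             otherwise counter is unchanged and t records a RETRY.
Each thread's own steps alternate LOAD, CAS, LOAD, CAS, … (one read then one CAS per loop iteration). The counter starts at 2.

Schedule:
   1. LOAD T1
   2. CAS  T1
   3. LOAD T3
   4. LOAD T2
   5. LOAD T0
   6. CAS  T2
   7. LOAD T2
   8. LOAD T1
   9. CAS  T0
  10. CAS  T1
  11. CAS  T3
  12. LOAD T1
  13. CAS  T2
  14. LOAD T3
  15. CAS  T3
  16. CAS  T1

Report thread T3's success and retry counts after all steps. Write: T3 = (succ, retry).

T1 LOAD — after: cnt=2, r=2 — load
T1 CAS — after: cnt=3, r=2 — ok
T3 LOAD — after: cnt=3, r=3 — load
T2 LOAD — after: cnt=3, r=3 — load
T0 LOAD — after: cnt=3, r=3 — load
T2 CAS — after: cnt=4, r=3 — ok
T2 LOAD — after: cnt=4, r=4 — load
T1 LOAD — after: cnt=4, r=4 — load
T0 CAS — after: cnt=4, r=3 — retry
T1 CAS — after: cnt=5, r=4 — ok
T3 CAS — after: cnt=5, r=3 — retry
T1 LOAD — after: cnt=5, r=5 — load
T2 CAS — after: cnt=5, r=4 — retry
T3 LOAD — after: cnt=5, r=5 — load
T3 CAS — after: cnt=6, r=5 — ok
T1 CAS — after: cnt=6, r=5 — retry

T3 = (1, 1)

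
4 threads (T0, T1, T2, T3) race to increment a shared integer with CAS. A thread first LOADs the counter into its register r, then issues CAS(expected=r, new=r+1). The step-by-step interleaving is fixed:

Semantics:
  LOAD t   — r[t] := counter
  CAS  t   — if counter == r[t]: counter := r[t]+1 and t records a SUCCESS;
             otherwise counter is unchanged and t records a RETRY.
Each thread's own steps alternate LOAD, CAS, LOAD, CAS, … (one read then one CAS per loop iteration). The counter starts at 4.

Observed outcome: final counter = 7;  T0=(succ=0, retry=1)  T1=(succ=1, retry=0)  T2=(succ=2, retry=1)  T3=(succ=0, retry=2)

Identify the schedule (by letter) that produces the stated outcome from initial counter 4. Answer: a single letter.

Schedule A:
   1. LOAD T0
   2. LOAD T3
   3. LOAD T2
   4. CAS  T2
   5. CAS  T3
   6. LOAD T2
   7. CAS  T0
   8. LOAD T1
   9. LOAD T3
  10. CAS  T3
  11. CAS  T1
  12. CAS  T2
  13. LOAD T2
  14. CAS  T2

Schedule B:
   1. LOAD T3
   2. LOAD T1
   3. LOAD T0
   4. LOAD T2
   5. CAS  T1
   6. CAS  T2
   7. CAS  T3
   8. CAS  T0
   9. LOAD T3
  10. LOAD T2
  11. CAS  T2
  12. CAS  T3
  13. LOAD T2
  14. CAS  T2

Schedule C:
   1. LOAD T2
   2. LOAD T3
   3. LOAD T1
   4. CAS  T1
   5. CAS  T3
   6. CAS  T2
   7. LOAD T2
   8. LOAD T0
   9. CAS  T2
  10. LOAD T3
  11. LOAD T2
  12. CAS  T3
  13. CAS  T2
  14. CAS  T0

B

Tracing schedule B:
#1 T3 reads 4
#2 T1 reads 4
#3 T0 reads 4
#4 T2 reads 4
#5 T1 CAS(4→5) writes; counter now 5
#6 T2 CAS(4→5) fails; counter now 5
#7 T3 CAS(4→5) fails; counter now 5
#8 T0 CAS(4→5) fails; counter now 5
#9 T3 reads 5
#10 T2 reads 5
#11 T2 CAS(5→6) writes; counter now 6
#12 T3 CAS(5→6) fails; counter now 6
#13 T2 reads 6
#14 T2 CAS(6→7) writes; counter now 7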